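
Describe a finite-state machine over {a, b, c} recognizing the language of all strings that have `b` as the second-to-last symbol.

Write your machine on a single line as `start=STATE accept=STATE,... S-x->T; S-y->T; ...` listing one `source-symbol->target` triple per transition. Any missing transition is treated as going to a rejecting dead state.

start=q0; accept=q7,q8,q9; q0-a->q1; q0-b->q2; q0-c->q3; q1-a->q4; q1-b->q5; q1-c->q6; q2-a->q7; q2-b->q8; q2-c->q9; q3-a->q10; q3-b->q11; q3-c->q12; q4-a->q4; q4-b->q5; q4-c->q6; q5-a->q7; q5-b->q8; q5-c->q9; q6-a->q10; q6-b->q11; q6-c->q12; q7-a->q4; q7-b->q5; q7-c->q6; q8-a->q7; q8-b->q8; q8-c->q9; q9-a->q10; q9-b->q11; q9-c->q12; q10-a->q4; q10-b->q5; q10-c->q6; q11-a->q7; q11-b->q8; q11-c->q9; q12-a->q10; q12-b->q11; q12-c->q12

Because acceptance depends on a position counted from the end, the machine has to buffer the most recent 2 symbols. Make each state the string of the last up-to-2 symbols read; on input `x` shift the window left and append `x`. Accept when the buffered window has length 2 and begins with `b`.
          a    b    c  
>  q0     q1   q2   q3 
   q1     q4   q5   q6 
   q2     q7   q8   q9 
   q3    q10  q11  q12 
   q4     q4   q5   q6 
   q5     q7   q8   q9 
   q6    q10  q11  q12 
 * q7     q4   q5   q6 
 * q8     q7   q8   q9 
 * q9    q10  q11  q12 
   q10    q4   q5   q6 
   q11    q7   q8   q9 
   q12   q10  q11  q12 
(> = start, * = accepting)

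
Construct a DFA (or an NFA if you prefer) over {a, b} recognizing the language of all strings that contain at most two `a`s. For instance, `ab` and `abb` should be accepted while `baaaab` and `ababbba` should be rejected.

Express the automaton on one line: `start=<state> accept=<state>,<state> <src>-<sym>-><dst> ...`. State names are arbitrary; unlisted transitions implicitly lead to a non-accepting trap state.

start=q0 accept=q0,q1,q2 q0-a->q1 q0-b->q0 q1-a->q2 q1-b->q1 q2-a->q3 q2-b->q2 q3-a->q3 q3-b->q3

Count `a`s, saturating at 3: states q0 through q2 mean 0 through 2 `a`s seen; q3 means more than 2. Each `a` increments (capped at q3); other symbols loop. Accept from {q0, q1, q2}.
With 4 states:
        a   b  
>* q0   q1  q0 
 * q1   q2  q1 
 * q2   q3  q2 
   q3   q3  q3 
(> = start, * = accepting)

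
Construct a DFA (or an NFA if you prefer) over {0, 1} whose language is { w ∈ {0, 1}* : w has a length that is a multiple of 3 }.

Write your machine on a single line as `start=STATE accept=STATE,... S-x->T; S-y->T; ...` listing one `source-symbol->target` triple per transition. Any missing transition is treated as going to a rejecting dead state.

start=A; accept=A; A-0->B; A-1->B; B-0->C; B-1->C; C-0->A; C-1->A

Only the length mod 3 matters, so use a 3-cycle: from any state, every input symbol moves to the next state, wrapping C back to A. Mark A accepting.
A 3-state machine:
       0  1 
>* A   B  B 
   B   C  C 
   C   A  A 
(> = start, * = accepting)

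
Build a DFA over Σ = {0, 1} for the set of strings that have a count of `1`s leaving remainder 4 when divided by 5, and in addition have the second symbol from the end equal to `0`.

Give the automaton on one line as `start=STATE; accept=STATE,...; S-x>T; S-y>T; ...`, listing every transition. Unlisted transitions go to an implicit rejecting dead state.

start=A; accept=Q,T; A-0>B; A-1>C; B-0>D; B-1>E; C-0>F; C-1>G; D-0>D; D-1>E; E-0>F; E-1>G; F-0>H; F-1>I; G-0>J; G-1>K; H-0>H; H-1>I; I-0>J; I-1>K; J-0>L; J-1>M; K-0>N; K-1>O; L-0>L; L-1>M; M-0>N; M-1>O; N-0>P; N-1>Q; O-0>R; O-1>S; P-0>P; P-1>Q; Q-0>R; Q-1>S; R-0>T; R-1>U; S-0>V; S-1>W; T-0>T; T-1>U; U-0>V; U-1>W; V-0>D; V-1>E; W-0>F; W-1>G

Build one automaton per condition and run them in lockstep. One (5 states) tracks the count of `1`s modulo 5; the other (7 states) tracks the last 2 symbols read. Each combined state is a pair, one component from each; accept when both components accept.
A 23-state machine:
       0  1 
>  A   B  C 
   B   D  E 
   C   F  G 
   D   D  E 
   E   F  G 
   F   H  I 
   G   J  K 
   H   H  I 
   I   J  K 
   J   L  M 
   K   N  O 
   L   L  M 
   M   N  O 
   N   P  Q 
   O   R  S 
   P   P  Q 
 * Q   R  S 
   R   T  U 
   S   V  W 
 * T   T  U 
   U   V  W 
   V   D  E 
   W   F  G 
(> = start, * = accepting)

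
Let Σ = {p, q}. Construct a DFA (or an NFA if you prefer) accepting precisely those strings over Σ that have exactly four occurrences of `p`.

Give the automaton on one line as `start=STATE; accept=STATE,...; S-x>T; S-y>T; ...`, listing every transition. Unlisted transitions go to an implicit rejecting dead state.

Count `p`s, saturating at 5: states s0 through s4 mean 0 through 4 `p`s seen; s5 means more than 4. Each `p` increments (capped at s5); other symbols loop. Accept from {s4}.
With 6 states:
        p   q  
>  s0   s1  s0 
   s1   s2  s1 
   s2   s3  s2 
   s3   s4  s3 
 * s4   s5  s4 
   s5   s5  s5 
(> = start, * = accepting)

start=s0; accept=s4; s0-p>s1; s0-q>s0; s1-p>s2; s1-q>s1; s2-p>s3; s2-q>s2; s3-p>s4; s3-q>s3; s4-p>s5; s4-q>s4; s5-p>s5; s5-q>s5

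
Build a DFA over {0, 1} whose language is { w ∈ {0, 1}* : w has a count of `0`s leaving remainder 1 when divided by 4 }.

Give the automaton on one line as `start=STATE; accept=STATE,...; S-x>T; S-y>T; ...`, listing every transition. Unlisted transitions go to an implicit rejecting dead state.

start=S0; accept=S1; S0-0>S1; S0-1>S0; S1-0>S2; S1-1>S1; S2-0>S3; S2-1>S2; S3-0>S0; S3-1>S3

Keep the running count of `0`s modulo 4: each `0` advances along the cycle S0 → S1 → S2 → S3 → S0 while other symbols loop. Accept at S1.
A 4-state machine:
        0   1  
>  S0   S1  S0 
 * S1   S2  S1 
   S2   S3  S2 
   S3   S0  S3 
(> = start, * = accepting)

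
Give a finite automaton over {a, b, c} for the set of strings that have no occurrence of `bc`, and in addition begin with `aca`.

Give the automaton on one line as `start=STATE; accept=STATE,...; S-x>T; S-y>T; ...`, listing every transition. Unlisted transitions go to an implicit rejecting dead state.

Build one automaton per condition and run them in lockstep. One (3 states) tracks partial matches of the forbidden pattern `bc`; the other (5 states) tracks whether the input so far still matches the prefix `aca`. Each combined state is a pair, one component from each; accept when both components accept. Minimizing collapses redundant product states.
With 6 states:
        a   b   c  
>  q0   q1  q2  q2 
   q1   q2  q2  q3 
   q2   q2  q2  q2 
   q3   q4  q2  q2 
 * q4   q4  q5  q4 
 * q5   q4  q5  q2 
(> = start, * = accepting)

start=q0; accept=q4,q5; q0-a>q1; q0-b>q2; q0-c>q2; q1-a>q2; q1-b>q2; q1-c>q3; q2-a>q2; q2-b>q2; q2-c>q2; q3-a>q4; q3-b>q2; q3-c>q2; q4-a>q4; q4-b>q5; q4-c>q4; q5-a>q4; q5-b>q5; q5-c>q2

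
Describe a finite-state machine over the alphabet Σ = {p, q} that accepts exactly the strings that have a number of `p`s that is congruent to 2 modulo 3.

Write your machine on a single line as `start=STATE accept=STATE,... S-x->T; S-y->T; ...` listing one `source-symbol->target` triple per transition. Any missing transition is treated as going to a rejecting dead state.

start=A; accept=C; A-p->B; A-q->A; B-p->C; B-q->B; C-p->A; C-q->C

The only thing that matters is how many `p`s have appeared, reduced mod 3. Use one state per residue: A for 0, …, C for 2. Reading `p` moves to the next residue; anything else stays put. C is accepting.
3 states suffice.
       p  q 
>  A   B  A 
   B   C  B 
 * C   A  C 
(> = start, * = accepting)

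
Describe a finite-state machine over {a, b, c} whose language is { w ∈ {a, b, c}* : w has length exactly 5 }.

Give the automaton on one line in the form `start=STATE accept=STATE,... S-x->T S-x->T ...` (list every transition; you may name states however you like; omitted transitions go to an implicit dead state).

We only need to distinguish lengths 0, 1, …, 5, and '>5'. Chain q0 → q1 → q2 → q3 → q4 → q5 → q6 on every symbol, with q6 looping. Accepting states: {q5}.
With 7 states:
        a   b   c  
>  q0   q1  q1  q1 
   q1   q2  q2  q2 
   q2   q3  q3  q3 
   q3   q4  q4  q4 
   q4   q5  q5  q5 
 * q5   q6  q6  q6 
   q6   q6  q6  q6 
(> = start, * = accepting)

start=q0 accept=q5 q0-a->q1 q0-b->q1 q0-c->q1 q1-a->q2 q1-b->q2 q1-c->q2 q2-a->q3 q2-b->q3 q2-c->q3 q3-a->q4 q3-b->q4 q3-c->q4 q4-a->q5 q4-b->q5 q4-c->q5 q5-a->q6 q5-b->q6 q5-c->q6 q6-a->q6 q6-b->q6 q6-c->q6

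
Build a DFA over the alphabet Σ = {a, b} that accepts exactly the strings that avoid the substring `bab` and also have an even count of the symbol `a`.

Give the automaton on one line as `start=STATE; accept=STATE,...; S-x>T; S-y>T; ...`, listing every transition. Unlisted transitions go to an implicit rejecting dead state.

Run two small machines in parallel and take their product. The first has 4 states tracking partial matches of the forbidden pattern `bab`; the second has 2 states tracking the count of `a`s modulo 2. A product state is a pair (one from each), accepting exactly when both do. Minimizing collapses redundant product states.
A 7-state machine:
        a   b  
>* q0   q1  q2 
   q1   q0  q3 
 * q2   q4  q2 
   q3   q5  q3 
   q4   q0  q6 
 * q5   q1  q6 
   q6   q6  q6 
(> = start, * = accepting)

start=q0; accept=q0,q2,q5; q0-a>q1; q0-b>q2; q1-a>q0; q1-b>q3; q2-a>q4; q2-b>q2; q3-a>q5; q3-b>q3; q4-a>q0; q4-b>q6; q5-a>q1; q5-b>q6; q6-a>q6; q6-b>q6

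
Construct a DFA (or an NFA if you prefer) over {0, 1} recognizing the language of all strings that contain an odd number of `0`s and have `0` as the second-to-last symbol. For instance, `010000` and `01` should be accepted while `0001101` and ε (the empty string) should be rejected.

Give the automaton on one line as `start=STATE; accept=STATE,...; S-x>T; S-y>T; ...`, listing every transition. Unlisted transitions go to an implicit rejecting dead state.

Handle the two conditions separately and then intersect. The first has 2 states tracking the count of `0`s modulo 2; the second has 7 states tracking the last 2 symbols read. A product state is a pair (one from each), accepting exactly when both do.
An 11-state machine:
       0  1 
>  A   B  C 
   B   D  E 
   C   F  G 
   D   H  I 
 * E   J  K 
   F   D  E 
   G   F  G 
 * H   D  E 
   I   F  G 
   J   H  I 
   K   J  K 
(> = start, * = accepting)

start=A; accept=E,H; A-0>B; A-1>C; B-0>D; B-1>E; C-0>F; C-1>G; D-0>H; D-1>I; E-0>J; E-1>K; F-0>D; F-1>E; G-0>F; G-1>G; H-0>D; H-1>E; I-0>F; I-1>G; J-0>H; J-1>I; K-0>J; K-1>K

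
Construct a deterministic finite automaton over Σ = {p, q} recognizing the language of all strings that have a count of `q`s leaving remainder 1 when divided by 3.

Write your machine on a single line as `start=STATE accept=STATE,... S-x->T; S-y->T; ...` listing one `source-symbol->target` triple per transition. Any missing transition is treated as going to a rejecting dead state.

start=A; accept=B; A-p->A; A-q->B; B-p->B; B-q->C; C-p->C; C-q->A

The only thing that matters is how many `q`s have appeared, reduced mod 3. Use one state per residue: A for 0, …, C for 2. Reading `q` moves to the next residue; anything else stays put. B is accepting.
3 states suffice.
       p  q 
>  A   A  B 
 * B   B  C 
   C   C  A 
(> = start, * = accepting)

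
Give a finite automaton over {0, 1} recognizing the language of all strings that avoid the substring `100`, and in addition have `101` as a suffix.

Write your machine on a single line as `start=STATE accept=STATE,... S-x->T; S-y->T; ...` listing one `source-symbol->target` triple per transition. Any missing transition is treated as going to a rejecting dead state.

start=S0; accept=S4; S0-0->S0; S0-1->S1; S1-0->S2; S1-1->S1; S2-0->S3; S2-1->S4; S3-0->S3; S3-1->S3; S4-0->S2; S4-1->S1

Build one automaton per condition and run them in lockstep. One (4 states) tracks partial matches of the forbidden pattern `100`; the other (4 states) tracks how much of the suffix `101` has currently been matched. Each combined state is a pair, one component from each; accept when both components accept. Equivalent product states are then merged.
        0   1  
>  S0   S0  S1 
   S1   S2  S1 
   S2   S3  S4 
   S3   S3  S3 
 * S4   S2  S1 
(> = start, * = accepting)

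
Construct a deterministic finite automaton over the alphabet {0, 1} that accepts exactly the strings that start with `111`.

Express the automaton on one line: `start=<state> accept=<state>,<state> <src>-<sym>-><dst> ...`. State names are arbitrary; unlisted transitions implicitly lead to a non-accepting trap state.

start=A accept=D A-0->E A-1->B B-0->E B-1->C C-0->E C-1->D D-0->D D-1->D E-0->E E-1->E

Walk along `111` while the input agrees: from A take `1` to B, and so on. Any deviation drops to the rejecting sink E. Once D is reached the prefix is confirmed and every continuation is accepted.
       0  1 
>  A   E  B 
   B   E  C 
   C   E  D 
 * D   D  D 
   E   E  E 
(> = start, * = accepting)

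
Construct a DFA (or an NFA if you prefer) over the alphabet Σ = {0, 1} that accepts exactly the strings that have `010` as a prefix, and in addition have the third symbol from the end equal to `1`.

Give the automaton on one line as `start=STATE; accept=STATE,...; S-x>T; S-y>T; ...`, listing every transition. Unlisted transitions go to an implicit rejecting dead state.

Handle the two conditions separately and then intersect. The first has 5 states tracking whether the input so far still matches the prefix `010`; the second has 15 states tracking the last 3 symbols read. A product state is a pair (one from each), accepting exactly when both do. Equivalent product states are then merged.
A 12-state machine:
          0    1  
>  S0     S1   S2 
   S1     S2   S3 
   S2     S2   S2 
   S3     S4   S2 
   S4     S5   S6 
 * S5     S7   S8 
 * S6     S4   S9 
   S7     S7   S8 
   S8     S4   S9 
   S9    S10  S11 
 * S10    S5   S6 
 * S11   S10  S11 
(> = start, * = accepting)

start=S0; accept=S5,S6,S10,S11; S0-0>S1; S0-1>S2; S1-0>S2; S1-1>S3; S2-0>S2; S2-1>S2; S3-0>S4; S3-1>S2; S4-0>S5; S4-1>S6; S5-0>S7; S5-1>S8; S6-0>S4; S6-1>S9; S7-0>S7; S7-1>S8; S8-0>S4; S8-1>S9; S9-0>S10; S9-1>S11; S10-0>S5; S10-1>S6; S11-0>S10; S11-1>S11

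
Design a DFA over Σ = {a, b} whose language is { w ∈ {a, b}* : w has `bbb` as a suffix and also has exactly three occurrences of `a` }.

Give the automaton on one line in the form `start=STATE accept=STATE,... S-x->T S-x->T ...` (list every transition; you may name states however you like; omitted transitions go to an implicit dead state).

start=s0 accept=s7 s0-a->s1 s0-b->s0 s1-a->s2 s1-b->s1 s2-a->s3 s2-b->s2 s3-a->s4 s3-b->s5 s4-a->s4 s4-b->s4 s5-a->s4 s5-b->s6 s6-a->s4 s6-b->s7 s7-a->s4 s7-b->s7

Run two small machines in parallel and take their product. The first has 4 states tracking how much of the suffix `bbb` has currently been matched; the second has 5 states tracking the count of `a`s, saturating at 4. A product state is a pair (one from each), accepting exactly when both do. After merging equivalent states the machine shrinks.
With 8 states:
        a   b  
>  s0   s1  s0 
   s1   s2  s1 
   s2   s3  s2 
   s3   s4  s5 
   s4   s4  s4 
   s5   s4  s6 
   s6   s4  s7 
 * s7   s4  s7 
(> = start, * = accepting)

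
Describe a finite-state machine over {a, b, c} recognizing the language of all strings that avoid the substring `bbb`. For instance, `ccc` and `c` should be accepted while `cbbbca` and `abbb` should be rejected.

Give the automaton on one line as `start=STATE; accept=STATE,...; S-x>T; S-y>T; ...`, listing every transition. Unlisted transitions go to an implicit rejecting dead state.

start=S0; accept=S0,S1,S2; S0-a>S0; S0-b>S1; S0-c>S0; S1-a>S0; S1-b>S2; S1-c>S0; S2-a>S0; S2-b>S3; S2-c>S0; S3-a>S3; S3-b>S3; S3-c>S3

This is the complement of 'contains `bbb`'. Use the same substring-matching states — S0 through S3 holding how much of `bbb` has just been matched — but flip the accepting set: everything except the trap S3 accepts.
        a   b   c  
>* S0   S0  S1  S0 
 * S1   S0  S2  S0 
 * S2   S0  S3  S0 
   S3   S3  S3  S3 
(> = start, * = accepting)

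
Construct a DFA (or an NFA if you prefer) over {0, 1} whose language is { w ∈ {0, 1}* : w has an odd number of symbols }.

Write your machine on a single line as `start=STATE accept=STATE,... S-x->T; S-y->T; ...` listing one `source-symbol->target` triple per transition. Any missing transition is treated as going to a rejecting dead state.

Count input length modulo 2: every symbol advances one step around the cycle s0 → s1 → s0. Accept at s1.
        0   1  
>  s0   s1  s1 
 * s1   s0  s0 
(> = start, * = accepting)

start=s0; accept=s1; s0-0->s1; s0-1->s1; s1-0->s0; s1-1->s0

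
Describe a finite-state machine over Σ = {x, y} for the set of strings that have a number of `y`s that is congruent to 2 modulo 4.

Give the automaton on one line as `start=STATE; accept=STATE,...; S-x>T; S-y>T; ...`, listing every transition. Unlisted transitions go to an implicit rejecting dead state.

Keep the running count of `y`s modulo 4: each `y` advances along the cycle A → B → C → D → A while other symbols loop. Accept at C.
With 4 states:
       x  y 
>  A   A  B 
   B   B  C 
 * C   C  D 
   D   D  A 
(> = start, * = accepting)

start=A; accept=C; A-x>A; A-y>B; B-x>B; B-y>C; C-x>C; C-y>D; D-x>D; D-y>A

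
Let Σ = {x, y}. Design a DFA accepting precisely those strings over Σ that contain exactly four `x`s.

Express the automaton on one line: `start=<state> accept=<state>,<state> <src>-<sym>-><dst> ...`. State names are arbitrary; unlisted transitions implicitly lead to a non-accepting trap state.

Only the number of `x`s matters, and only up to 5. Make a chain s0 → s1 → s2 → s3 → s4 → s5 advanced by each `x` (with s5 absorbing); every other symbol self-loops. The accepting set is {s4}.
A 6-state machine:
        x   y  
>  s0   s1  s0 
   s1   s2  s1 
   s2   s3  s2 
   s3   s4  s3 
 * s4   s5  s4 
   s5   s5  s5 
(> = start, * = accepting)

start=s0 accept=s4 s0-x->s1 s0-y->s0 s1-x->s2 s1-y->s1 s2-x->s3 s2-y->s2 s3-x->s4 s3-y->s3 s4-x->s5 s4-y->s4 s5-x->s5 s5-y->s5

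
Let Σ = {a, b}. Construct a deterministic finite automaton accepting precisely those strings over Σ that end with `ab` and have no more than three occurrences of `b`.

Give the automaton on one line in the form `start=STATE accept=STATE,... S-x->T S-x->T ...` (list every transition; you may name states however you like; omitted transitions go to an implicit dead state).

start=q0 accept=q3,q6,q9 q0-a->q1 q0-b->q2 q1-a->q1 q1-b->q3 q2-a->q4 q2-b->q5 q3-a->q4 q3-b->q5 q4-a->q4 q4-b->q6 q5-a->q7 q5-b->q8 q6-a->q7 q6-b->q8 q7-a->q7 q7-b->q9 q8-a->q8 q8-b->q8 q9-a->q8 q9-b->q8

Handle the two conditions separately and then intersect. One (3 states) tracks how much of the suffix `ab` has currently been matched; the other (5 states) tracks the count of `b`s, saturating at 4. Each combined state is a pair, one component from each; accept when both components accept. Minimizing collapses redundant product states.
A 10-state machine:
        a   b  
>  q0   q1  q2 
   q1   q1  q3 
   q2   q4  q5 
 * q3   q4  q5 
   q4   q4  q6 
   q5   q7  q8 
 * q6   q7  q8 
   q7   q7  q9 
   q8   q8  q8 
 * q9   q8  q8 
(> = start, * = accepting)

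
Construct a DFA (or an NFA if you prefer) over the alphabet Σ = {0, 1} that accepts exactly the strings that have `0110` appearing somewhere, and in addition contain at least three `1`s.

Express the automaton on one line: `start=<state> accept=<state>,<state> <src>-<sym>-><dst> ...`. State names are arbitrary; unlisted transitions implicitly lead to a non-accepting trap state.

start=s0 accept=s15,s19 s0-0->s1 s0-1->s2 s1-0->s1 s1-1->s3 s2-0->s4 s2-1->s5 s3-0->s4 s3-1->s6 s4-0->s4 s4-1->s7 s5-0->s8 s5-1->s9 s6-0->s10 s6-1->s9 s7-0->s8 s7-1->s11 s8-0->s8 s8-1->s12 s9-0->s13 s9-1->s14 s10-0->s10 s10-1->s15 s11-0->s15 s11-1->s14 s12-0->s13 s12-1->s16 s13-0->s13 s13-1->s17 s14-0->s18 s14-1->s14 s15-0->s15 s15-1->s19 s16-0->s19 s16-1->s14 s17-0->s18 s17-1->s16 s18-0->s18 s18-1->s17 s19-0->s19 s19-1->s19

Run two small machines in parallel and take their product. The first has 5 states tracking whether and how much of `0110` has been seen; the second has 5 states tracking the count of `1`s, saturating at 4. A product state is a pair (one from each), accepting exactly when both do.
20 states suffice.
          0    1  
>  s0     s1   s2 
   s1     s1   s3 
   s2     s4   s5 
   s3     s4   s6 
   s4     s4   s7 
   s5     s8   s9 
   s6    s10   s9 
   s7     s8  s11 
   s8     s8  s12 
   s9    s13  s14 
   s10   s10  s15 
   s11   s15  s14 
   s12   s13  s16 
   s13   s13  s17 
   s14   s18  s14 
 * s15   s15  s19 
   s16   s19  s14 
   s17   s18  s16 
   s18   s18  s17 
 * s19   s19  s19 
(> = start, * = accepting)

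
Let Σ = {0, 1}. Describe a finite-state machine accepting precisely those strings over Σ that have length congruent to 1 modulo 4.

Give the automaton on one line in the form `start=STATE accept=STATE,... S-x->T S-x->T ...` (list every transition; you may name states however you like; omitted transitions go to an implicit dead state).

Only the length mod 4 matters, so use a 4-cycle: from any state, every input symbol moves to the next state, wrapping D back to A. Mark B accepting.
A 4-state machine:
       0  1 
>  A   B  B 
 * B   C  C 
   C   D  D 
   D   A  A 
(> = start, * = accepting)

start=A accept=B A-0->B A-1->B B-0->C B-1->C C-0->D C-1->D D-0->A D-1->A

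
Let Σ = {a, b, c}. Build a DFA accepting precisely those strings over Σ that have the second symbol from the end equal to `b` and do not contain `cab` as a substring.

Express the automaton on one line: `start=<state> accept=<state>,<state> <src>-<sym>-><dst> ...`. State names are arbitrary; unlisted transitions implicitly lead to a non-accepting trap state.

start=q0 accept=q3,q4,q5 q0-a->q0 q0-b->q1 q0-c->q2 q1-a->q3 q1-b->q4 q1-c->q5 q2-a->q6 q2-b->q1 q2-c->q2 q3-a->q0 q3-b->q1 q3-c->q2 q4-a->q3 q4-b->q4 q4-c->q5 q5-a->q6 q5-b->q1 q5-c->q2 q6-a->q0 q6-b->q7 q6-c->q2 q7-a->q7 q7-b->q7 q7-c->q7

Handle the two conditions separately and then intersect. The first has 13 states tracking the last 2 symbols read; the second has 4 states tracking partial matches of the forbidden pattern `cab`. A product state is a pair (one from each), accepting exactly when both do. Equivalent product states are then merged.
8 states suffice.
        a   b   c  
>  q0   q0  q1  q2 
   q1   q3  q4  q5 
   q2   q6  q1  q2 
 * q3   q0  q1  q2 
 * q4   q3  q4  q5 
 * q5   q6  q1  q2 
   q6   q0  q7  q2 
   q7   q7  q7  q7 
(> = start, * = accepting)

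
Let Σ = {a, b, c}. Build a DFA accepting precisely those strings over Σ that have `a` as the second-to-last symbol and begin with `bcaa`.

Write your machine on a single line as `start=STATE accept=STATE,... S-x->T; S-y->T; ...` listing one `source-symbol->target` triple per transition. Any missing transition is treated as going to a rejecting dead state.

start=q0; accept=q5,q6; q0-a->q1; q0-b->q2; q0-c->q1; q1-a->q1; q1-b->q1; q1-c->q1; q2-a->q1; q2-b->q1; q2-c->q3; q3-a->q4; q3-b->q1; q3-c->q1; q4-a->q5; q4-b->q1; q4-c->q1; q5-a->q5; q5-b->q6; q5-c->q6; q6-a->q7; q6-b->q8; q6-c->q8; q7-a->q5; q7-b->q6; q7-c->q6; q8-a->q7; q8-b->q8; q8-c->q8

Handle the two conditions separately and then intersect. One (13 states) tracks the last 2 symbols read; the other (6 states) tracks whether the input so far still matches the prefix `bcaa`. Each combined state is a pair, one component from each; accept when both components accept. After merging equivalent states the machine shrinks.
        a   b   c  
>  q0   q1  q2  q1 
   q1   q1  q1  q1 
   q2   q1  q1  q3 
   q3   q4  q1  q1 
   q4   q5  q1  q1 
 * q5   q5  q6  q6 
 * q6   q7  q8  q8 
   q7   q5  q6  q6 
   q8   q7  q8  q8 
(> = start, * = accepting)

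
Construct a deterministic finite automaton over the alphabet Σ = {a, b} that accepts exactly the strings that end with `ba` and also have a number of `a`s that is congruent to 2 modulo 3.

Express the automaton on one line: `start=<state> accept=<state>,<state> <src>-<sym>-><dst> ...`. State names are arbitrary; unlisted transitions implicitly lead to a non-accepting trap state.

start=S0 accept=S4 S0-a->S1 S0-b->S0 S1-a->S2 S1-b->S3 S2-a->S0 S2-b->S2 S3-a->S4 S3-b->S3 S4-a->S0 S4-b->S2

Run two small machines in parallel and take their product. One (3 states) tracks how much of the suffix `ba` has currently been matched; the other (3 states) tracks the count of `a`s modulo 3. Each combined state is a pair, one component from each; accept when both components accept. Equivalent product states are then merged.
With 5 states:
        a   b  
>  S0   S1  S0 
   S1   S2  S3 
   S2   S0  S2 
   S3   S4  S3 
 * S4   S0  S2 
(> = start, * = accepting)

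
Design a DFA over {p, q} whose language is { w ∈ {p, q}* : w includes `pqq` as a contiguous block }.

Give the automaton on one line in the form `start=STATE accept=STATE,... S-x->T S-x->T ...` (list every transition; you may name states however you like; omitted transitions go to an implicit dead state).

start=S0 accept=S3 S0-p->S1 S0-q->S0 S1-p->S1 S1-q->S2 S2-p->S1 S2-q->S3 S3-p->S3 S3-q->S3

States S0..S2 record the length of the longest prefix of `pqq` that matches the current input suffix. Reaching S3 means `pqq` has been seen, and we stay there forever. Accept from S3.
A 4-state machine:
        p   q  
>  S0   S1  S0 
   S1   S1  S2 
   S2   S1  S3 
 * S3   S3  S3 
(> = start, * = accepting)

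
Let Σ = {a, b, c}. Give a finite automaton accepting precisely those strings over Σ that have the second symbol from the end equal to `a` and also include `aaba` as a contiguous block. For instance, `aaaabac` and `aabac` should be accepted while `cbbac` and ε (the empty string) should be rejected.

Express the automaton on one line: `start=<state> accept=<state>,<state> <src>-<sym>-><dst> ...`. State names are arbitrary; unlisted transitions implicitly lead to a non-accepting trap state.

Handle the two conditions separately and then intersect. The first has 13 states tracking the last 2 symbols read; the second has 5 states tracking whether and how much of `aaba` has been seen. A product state is a pair (one from each), accepting exactly when both do. Equivalent product states are then merged.
8 states suffice.
        a   b   c  
>  q0   q1  q0  q0 
   q1   q2  q0  q0 
   q2   q2  q3  q0 
   q3   q4  q0  q0 
   q4   q5  q6  q6 
 * q5   q5  q6  q6 
 * q6   q4  q7  q7 
   q7   q4  q7  q7 
(> = start, * = accepting)

start=q0 accept=q5,q6 q0-a->q1 q0-b->q0 q0-c->q0 q1-a->q2 q1-b->q0 q1-c->q0 q2-a->q2 q2-b->q3 q2-c->q0 q3-a->q4 q3-b->q0 q3-c->q0 q4-a->q5 q4-b->q6 q4-c->q6 q5-a->q5 q5-b->q6 q5-c->q6 q6-a->q4 q6-b->q7 q6-c->q7 q7-a->q4 q7-b->q7 q7-c->q7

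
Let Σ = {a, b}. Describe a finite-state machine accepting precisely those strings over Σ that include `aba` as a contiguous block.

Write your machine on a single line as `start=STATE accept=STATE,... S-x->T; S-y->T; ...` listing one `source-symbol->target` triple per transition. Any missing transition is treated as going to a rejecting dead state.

start=q0; accept=q3; q0-a->q1; q0-b->q0; q1-a->q1; q1-b->q2; q2-a->q3; q2-b->q0; q3-a->q3; q3-b->q3

States q0..q2 record the length of the longest prefix of `aba` that matches the current input suffix. Reaching q3 means `aba` has been seen, and we stay there forever. Accept from q3.
A 4-state machine:
        a   b  
>  q0   q1  q0 
   q1   q1  q2 
   q2   q3  q0 
 * q3   q3  q3 
(> = start, * = accepting)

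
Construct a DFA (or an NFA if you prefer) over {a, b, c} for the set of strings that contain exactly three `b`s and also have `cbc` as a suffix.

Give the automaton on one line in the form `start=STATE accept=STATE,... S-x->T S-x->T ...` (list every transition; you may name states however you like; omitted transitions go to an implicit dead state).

start=q0 accept=q16 q0-a->q0 q0-b->q1 q0-c->q2 q1-a->q1 q1-b->q3 q1-c->q4 q2-a->q0 q2-b->q5 q2-c->q2 q3-a->q3 q3-b->q6 q3-c->q7 q4-a->q1 q4-b->q8 q4-c->q4 q5-a->q1 q5-b->q3 q5-c->q9 q6-a->q6 q6-b->q10 q6-c->q11 q7-a->q3 q7-b->q12 q7-c->q7 q8-a->q3 q8-b->q6 q8-c->q13 q9-a->q1 q9-b->q8 q9-c->q4 q10-a->q10 q10-b->q10 q10-c->q14 q11-a->q6 q11-b->q15 q11-c->q11 q12-a->q6 q12-b->q10 q12-c->q16 q13-a->q3 q13-b->q12 q13-c->q7 q14-a->q10 q14-b->q15 q14-c->q14 q15-a->q10 q15-b->q10 q15-c->q17 q16-a->q6 q16-b->q15 q16-c->q11 q17-a->q10 q17-b->q15 q17-c->q14

Handle the two conditions separately and then intersect. One (5 states) tracks the count of `b`s, saturating at 4; the other (4 states) tracks how much of the suffix `cbc` has currently been matched. Each combined state is a pair, one component from each; accept when both components accept.
An 18-state machine:
          a    b    c  
>  q0     q0   q1   q2 
   q1     q1   q3   q4 
   q2     q0   q5   q2 
   q3     q3   q6   q7 
   q4     q1   q8   q4 
   q5     q1   q3   q9 
   q6     q6  q10  q11 
   q7     q3  q12   q7 
   q8     q3   q6  q13 
   q9     q1   q8   q4 
   q10   q10  q10  q14 
   q11    q6  q15  q11 
   q12    q6  q10  q16 
   q13    q3  q12   q7 
   q14   q10  q15  q14 
   q15   q10  q10  q17 
 * q16    q6  q15  q11 
   q17   q10  q15  q14 
(> = start, * = accepting)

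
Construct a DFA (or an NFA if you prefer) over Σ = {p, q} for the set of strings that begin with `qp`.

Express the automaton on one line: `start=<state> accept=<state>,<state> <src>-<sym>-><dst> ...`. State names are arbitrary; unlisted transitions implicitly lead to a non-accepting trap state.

start=S0 accept=S2 S0-p->S3 S0-q->S1 S1-p->S2 S1-q->S3 S2-p->S2 S2-q->S2 S3-p->S3 S3-q->S3

Walk along `qp` while the input agrees: from S0 take `q` to S1, and so on. Any deviation drops to the rejecting sink S3. Once S2 is reached the prefix is confirmed and every continuation is accepted.
With 4 states:
        p   q  
>  S0   S3  S1 
   S1   S2  S3 
 * S2   S2  S2 
   S3   S3  S3 
(> = start, * = accepting)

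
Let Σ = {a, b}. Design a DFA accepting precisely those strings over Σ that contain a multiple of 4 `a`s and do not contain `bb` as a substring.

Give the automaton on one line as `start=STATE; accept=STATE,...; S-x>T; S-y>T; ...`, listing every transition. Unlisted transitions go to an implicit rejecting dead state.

Handle the two conditions separately and then intersect. One (4 states) tracks the count of `a`s modulo 4; the other (3 states) tracks partial matches of the forbidden pattern `bb`. Each combined state is a pair, one component from each; accept when both components accept. After merging equivalent states the machine shrinks.
9 states suffice.
        a   b  
>* q0   q1  q2 
   q1   q3  q4 
 * q2   q1  q5 
   q3   q6  q7 
   q4   q3  q5 
   q5   q5  q5 
   q6   q0  q8 
   q7   q6  q5 
   q8   q0  q5 
(> = start, * = accepting)

start=q0; accept=q0,q2; q0-a>q1; q0-b>q2; q1-a>q3; q1-b>q4; q2-a>q1; q2-b>q5; q3-a>q6; q3-b>q7; q4-a>q3; q4-b>q5; q5-a>q5; q5-b>q5; q6-a>q0; q6-b>q8; q7-a>q6; q7-b>q5; q8-a>q0; q8-b>q5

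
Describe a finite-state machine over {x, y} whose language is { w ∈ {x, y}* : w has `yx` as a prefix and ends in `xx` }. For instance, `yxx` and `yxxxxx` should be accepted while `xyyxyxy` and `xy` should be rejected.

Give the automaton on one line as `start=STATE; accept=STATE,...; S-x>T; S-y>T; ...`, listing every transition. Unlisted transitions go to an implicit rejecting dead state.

start=A; accept=E; A-x>B; A-y>C; B-x>B; B-y>B; C-x>D; C-y>B; D-x>E; D-y>F; E-x>E; E-y>F; F-x>D; F-y>F

Run two small machines in parallel and take their product. One (4 states) tracks whether the input so far still matches the prefix `yx`; the other (3 states) tracks how much of the suffix `xx` has currently been matched. Each combined state is a pair, one component from each; accept when both components accept. After merging equivalent states the machine shrinks.
6 states suffice.
       x  y 
>  A   B  C 
   B   B  B 
   C   D  B 
   D   E  F 
 * E   E  F 
   F   D  F 
(> = start, * = accepting)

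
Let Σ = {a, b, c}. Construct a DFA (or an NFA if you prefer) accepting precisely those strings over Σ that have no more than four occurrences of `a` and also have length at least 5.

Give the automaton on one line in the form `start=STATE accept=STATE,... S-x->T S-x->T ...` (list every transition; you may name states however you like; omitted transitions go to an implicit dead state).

start=q0 accept=q16,q17,q18,q19,q20 q0-a->q1 q0-b->q2 q0-c->q2 q1-a->q3 q1-b->q4 q1-c->q4 q2-a->q4 q2-b->q5 q2-c->q5 q3-a->q6 q3-b->q7 q3-c->q7 q4-a->q7 q4-b->q8 q4-c->q8 q5-a->q8 q5-b->q9 q5-c->q9 q6-a->q10 q6-b->q11 q6-c->q11 q7-a->q11 q7-b->q12 q7-c->q12 q8-a->q12 q8-b->q13 q8-c->q13 q9-a->q13 q9-b->q14 q9-c->q14 q10-a->q15 q10-b->q16 q10-c->q16 q11-a->q16 q11-b->q17 q11-c->q17 q12-a->q17 q12-b->q18 q12-c->q18 q13-a->q18 q13-b->q19 q13-c->q19 q14-a->q19 q14-b->q20 q14-c->q20 q15-a->q15 q15-b->q15 q15-c->q15 q16-a->q15 q16-b->q16 q16-c->q16 q17-a->q16 q17-b->q17 q17-c->q17 q18-a->q17 q18-b->q18 q18-c->q18 q19-a->q18 q19-b->q19 q19-c->q19 q20-a->q19 q20-b->q20 q20-c->q20

Run two small machines in parallel and take their product. One (6 states) tracks the count of `a`s, saturating at 5; the other (7 states) tracks the input length, saturating at 6. Each combined state is a pair, one component from each; accept when both components accept. Minimizing collapses redundant product states.
21 states suffice.
          a    b    c  
>  q0     q1   q2   q2 
   q1     q3   q4   q4 
   q2     q4   q5   q5 
   q3     q6   q7   q7 
   q4     q7   q8   q8 
   q5     q8   q9   q9 
   q6    q10  q11  q11 
   q7    q11  q12  q12 
   q8    q12  q13  q13 
   q9    q13  q14  q14 
   q10   q15  q16  q16 
   q11   q16  q17  q17 
   q12   q17  q18  q18 
   q13   q18  q19  q19 
   q14   q19  q20  q20 
   q15   q15  q15  q15 
 * q16   q15  q16  q16 
 * q17   q16  q17  q17 
 * q18   q17  q18  q18 
 * q19   q18  q19  q19 
 * q20   q19  q20  q20 
(> = start, * = accepting)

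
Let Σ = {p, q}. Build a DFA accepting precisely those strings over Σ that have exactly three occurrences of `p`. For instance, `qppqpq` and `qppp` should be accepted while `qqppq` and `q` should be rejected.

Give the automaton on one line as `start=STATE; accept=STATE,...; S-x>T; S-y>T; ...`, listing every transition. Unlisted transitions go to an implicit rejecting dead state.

Only the number of `p`s matters, and only up to 4. Make a chain S0 → S1 → S2 → S3 → S4 advanced by each `p` (with S4 absorbing); every other symbol self-loops. The accepting set is {S3}.
5 states suffice.
        p   q  
>  S0   S1  S0 
   S1   S2  S1 
   S2   S3  S2 
 * S3   S4  S3 
   S4   S4  S4 
(> = start, * = accepting)

start=S0; accept=S3; S0-p>S1; S0-q>S0; S1-p>S2; S1-q>S1; S2-p>S3; S2-q>S2; S3-p>S4; S3-q>S3; S4-p>S4; S4-q>S4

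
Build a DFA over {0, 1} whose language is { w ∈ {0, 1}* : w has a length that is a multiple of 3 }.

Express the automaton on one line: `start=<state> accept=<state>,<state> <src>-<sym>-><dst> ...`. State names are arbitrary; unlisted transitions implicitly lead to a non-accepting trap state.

start=S0 accept=S0 S0-0->S1 S0-1->S1 S1-0->S2 S1-1->S2 S2-0->S0 S2-1->S0

Only the length mod 3 matters, so use a 3-cycle: from any state, every input symbol moves to the next state, wrapping S2 back to S0. Mark S0 accepting.
3 states suffice.
        0   1  
>* S0   S1  S1 
   S1   S2  S2 
   S2   S0  S0 
(> = start, * = accepting)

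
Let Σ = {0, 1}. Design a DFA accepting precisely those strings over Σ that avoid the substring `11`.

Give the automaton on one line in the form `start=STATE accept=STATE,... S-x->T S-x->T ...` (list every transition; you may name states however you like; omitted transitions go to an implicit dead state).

start=S0 accept=S0,S1 S0-0->S0 S0-1->S1 S1-0->S0 S1-1->S2 S2-0->S2 S2-1->S2

This is the complement of 'contains `11`'. Use the same substring-matching states — S0 through S2 holding how much of `11` has just been matched — but flip the accepting set: everything except the trap S2 accepts.
3 states suffice.
        0   1  
>* S0   S0  S1 
 * S1   S0  S2 
   S2   S2  S2 
(> = start, * = accepting)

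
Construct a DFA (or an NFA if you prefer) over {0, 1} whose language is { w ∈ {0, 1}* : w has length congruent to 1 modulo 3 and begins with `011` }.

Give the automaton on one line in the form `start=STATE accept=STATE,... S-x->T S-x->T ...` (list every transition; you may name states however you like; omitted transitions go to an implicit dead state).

Run two small machines in parallel and take their product. One (3 states) tracks the input length modulo 3; the other (5 states) tracks whether the input so far still matches the prefix `011`. Each combined state is a pair, one component from each; accept when both components accept.
With 9 states:
        0   1  
>  q0   q1  q2 
   q1   q3  q4 
   q2   q3  q3 
   q3   q5  q5 
   q4   q5  q6 
   q5   q2  q2 
   q6   q7  q7 
 * q7   q8  q8 
   q8   q6  q6 
(> = start, * = accepting)

start=q0 accept=q7 q0-0->q1 q0-1->q2 q1-0->q3 q1-1->q4 q2-0->q3 q2-1->q3 q3-0->q5 q3-1->q5 q4-0->q5 q4-1->q6 q5-0->q2 q5-1->q2 q6-0->q7 q6-1->q7 q7-0->q8 q7-1->q8 q8-0->q6 q8-1->q6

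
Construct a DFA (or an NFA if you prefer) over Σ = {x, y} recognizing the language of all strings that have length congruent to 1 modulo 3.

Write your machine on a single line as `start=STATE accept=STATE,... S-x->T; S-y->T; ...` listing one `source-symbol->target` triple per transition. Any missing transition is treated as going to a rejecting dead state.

Count input length modulo 3: every symbol advances one step around the cycle S0 → S1 → S2 → S0. Accept at S1.
        x   y  
>  S0   S1  S1 
 * S1   S2  S2 
   S2   S0  S0 
(> = start, * = accepting)

start=S0; accept=S1; S0-x->S1; S0-y->S1; S1-x->S2; S1-y->S2; S2-x->S0; S2-y->S0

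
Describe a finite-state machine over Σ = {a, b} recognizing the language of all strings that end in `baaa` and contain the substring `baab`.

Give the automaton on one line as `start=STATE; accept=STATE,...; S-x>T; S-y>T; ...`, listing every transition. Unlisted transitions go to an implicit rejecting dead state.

Run two small machines in parallel and take their product. One (5 states) tracks how much of the suffix `baaa` has currently been matched; the other (5 states) tracks whether and how much of `baab` has been seen. Each combined state is a pair, one component from each; accept when both components accept. After merging equivalent states the machine shrinks.
        a   b  
>  q0   q0  q1 
   q1   q2  q1 
   q2   q3  q1 
   q3   q0  q4 
   q4   q5  q4 
   q5   q6  q4 
   q6   q7  q4 
 * q7   q8  q4 
   q8   q8  q4 
(> = start, * = accepting)

start=q0; accept=q7; q0-a>q0; q0-b>q1; q1-a>q2; q1-b>q1; q2-a>q3; q2-b>q1; q3-a>q0; q3-b>q4; q4-a>q5; q4-b>q4; q5-a>q6; q5-b>q4; q6-a>q7; q6-b>q4; q7-a>q8; q7-b>q4; q8-a>q8; q8-b>q4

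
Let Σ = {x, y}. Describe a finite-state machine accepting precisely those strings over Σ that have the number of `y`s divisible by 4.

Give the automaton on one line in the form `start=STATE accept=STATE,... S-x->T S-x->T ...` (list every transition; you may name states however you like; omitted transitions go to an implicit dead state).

start=s0 accept=s0 s0-x->s0 s0-y->s1 s1-x->s1 s1-y->s2 s2-x->s2 s2-y->s3 s3-x->s3 s3-y->s0

The only thing that matters is how many `y`s have appeared, reduced mod 4. Use one state per residue: s0 for 0, …, s3 for 3. Reading `y` moves to the next residue; anything else stays put. s0 is accepting.
        x   y  
>* s0   s0  s1 
   s1   s1  s2 
   s2   s2  s3 
   s3   s3  s0 
(> = start, * = accepting)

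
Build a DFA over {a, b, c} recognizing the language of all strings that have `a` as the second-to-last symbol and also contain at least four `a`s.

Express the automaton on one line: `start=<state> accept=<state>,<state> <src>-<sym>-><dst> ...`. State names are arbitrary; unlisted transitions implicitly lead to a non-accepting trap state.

start=q0 accept=q4,q6 q0-a->q1 q0-b->q0 q0-c->q0 q1-a->q2 q1-b->q1 q1-c->q1 q2-a->q3 q2-b->q2 q2-c->q2 q3-a->q4 q3-b->q5 q3-c->q5 q4-a->q4 q4-b->q6 q4-c->q6 q5-a->q7 q5-b->q5 q5-c->q5 q6-a->q7 q6-b->q5 q6-c->q5 q7-a->q4 q7-b->q6 q7-c->q6

Build one automaton per condition and run them in lockstep. One (13 states) tracks the last 2 symbols read; the other (6 states) tracks the count of `a`s, saturating at 5. Each combined state is a pair, one component from each; accept when both components accept. After merging equivalent states the machine shrinks.
        a   b   c  
>  q0   q1  q0  q0 
   q1   q2  q1  q1 
   q2   q3  q2  q2 
   q3   q4  q5  q5 
 * q4   q4  q6  q6 
   q5   q7  q5  q5 
 * q6   q7  q5  q5 
   q7   q4  q6  q6 
(> = start, * = accepting)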